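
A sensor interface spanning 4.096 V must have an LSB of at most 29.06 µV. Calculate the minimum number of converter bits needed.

18 bits

Number of steps required ≥ 4.096 V / 29.06 µV = 140949.76.
Need 2^N ≥ 140949.76; 2^17 = 131072, 2^18 = 262144.
Minimum N = 18.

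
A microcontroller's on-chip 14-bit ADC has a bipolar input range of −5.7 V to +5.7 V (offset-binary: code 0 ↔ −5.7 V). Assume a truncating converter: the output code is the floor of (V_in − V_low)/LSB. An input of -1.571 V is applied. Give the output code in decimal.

Full-scale span = 11.4 V; LSB = 11.4/2^14 = 0.696 mV.
(V_in − V_low)/LSB = (-1.571 − (−5.7)) / 0.000695801 = 5934.170.
⌊·⌋(5934.170) = 5934.

code 5934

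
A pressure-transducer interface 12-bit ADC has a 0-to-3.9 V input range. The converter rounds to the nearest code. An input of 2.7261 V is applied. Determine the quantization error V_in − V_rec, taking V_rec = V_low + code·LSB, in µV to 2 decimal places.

99.02 µV

One LSB is 3.9 V / 4096 = 0.952 mV.
(V_in − V_low)/LSB = (2.7261 − 0)/0.000952148 = 2863.1040 → code 2863 (round).
Reconstructed: 2.726001 V.
Error = 2.7261 − 2.726001 = 9.90234e-05 V = 99.02 µV.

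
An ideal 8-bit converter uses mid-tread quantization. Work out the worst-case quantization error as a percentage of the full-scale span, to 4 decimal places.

Rounding → worst-case error = ½ LSB = V_FS/2^9, so 100/512 = 0.195312 % of full scale.

0.1953 %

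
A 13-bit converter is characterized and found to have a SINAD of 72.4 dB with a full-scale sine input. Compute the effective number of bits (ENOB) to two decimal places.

ENOB = (SINAD − 1.76) / 6.02 = (72.4 − 1.76)/6.02 = 11.734.

11.73 bits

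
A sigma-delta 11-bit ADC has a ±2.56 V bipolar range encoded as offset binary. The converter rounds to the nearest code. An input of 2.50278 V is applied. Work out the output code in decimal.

With 2048 levels over 5.12 V, one step is 2.500 mV.
Input sits at 2025.112 steps above V_low.
So the output code is 2025.

code 2025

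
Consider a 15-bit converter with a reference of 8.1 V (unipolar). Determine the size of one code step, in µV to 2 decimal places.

247.19 µV

Full-scale span = 8.1 V.
LSB = 8.1 / 2^15 = 8.1 / 32768 = 0.000247192 V = 247.19 µV.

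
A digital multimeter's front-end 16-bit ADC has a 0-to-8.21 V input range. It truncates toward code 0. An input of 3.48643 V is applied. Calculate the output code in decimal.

code 27830

Full-scale span = 8.21 V; LSB = 8.21/2^16 = 125.27 µV.
Input sits at 27830.289 steps above V_low.
So the output code is 27830.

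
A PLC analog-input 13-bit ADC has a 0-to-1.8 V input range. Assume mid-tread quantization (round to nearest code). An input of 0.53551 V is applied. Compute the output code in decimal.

code 2437

LSB = 1.8 V / 8192 = 219.73 µV.
(V_in − V_low)/LSB = (0.53551 − 0) / 0.000219727 = 2437.166.
So the output code is 2437.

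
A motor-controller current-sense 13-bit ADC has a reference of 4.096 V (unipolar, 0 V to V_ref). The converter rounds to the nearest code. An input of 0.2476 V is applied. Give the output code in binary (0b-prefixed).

Full-scale span = 4.096 V; LSB = 4.096/2^13 = 0.500 mV.
(0.2476 − 0) / 0.0005 = 495.200 LSBs.
Round → code 495.
In binary (0b-prefixed): 0b111101111.

code 0b111101111 (decimal 495)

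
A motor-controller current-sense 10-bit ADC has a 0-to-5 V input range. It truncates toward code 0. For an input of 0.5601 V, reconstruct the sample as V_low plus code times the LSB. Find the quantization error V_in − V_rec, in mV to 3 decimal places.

3.459 mV

One LSB is 5 V / 1024 = 4.883 mV.
(V_in − V_low)/LSB = (0.5601 − 0)/0.00488281 = 114.7085 → code 114 (floor).
V_rec = 0 + 114·0.00488281 = 0.55664062 V.
Difference: 0.00345938 V → 3.459 mV.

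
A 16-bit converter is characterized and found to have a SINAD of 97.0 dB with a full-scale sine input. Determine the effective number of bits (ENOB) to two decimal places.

ENOB = (SINAD − 1.76) / 6.02 = (97.0 − 1.76)/6.02 = 15.821.

15.82 bits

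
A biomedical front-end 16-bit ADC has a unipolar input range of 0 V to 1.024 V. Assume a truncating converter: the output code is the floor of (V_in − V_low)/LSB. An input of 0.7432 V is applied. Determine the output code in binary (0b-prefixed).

code 0b1011100111001100 (decimal 47564)

Full-scale span = 1.024 V; LSB = 1.024/2^16 = 15.62 µV.
Input sits at 47564.800 steps above V_low.
⌊·⌋(47564.800) = 47564.
In binary (0b-prefixed): 0b1011100111001100.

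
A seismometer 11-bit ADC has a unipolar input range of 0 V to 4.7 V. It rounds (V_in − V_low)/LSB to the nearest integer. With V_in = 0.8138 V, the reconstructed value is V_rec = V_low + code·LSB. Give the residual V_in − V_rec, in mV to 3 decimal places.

-0.897 mV

Step size: 4.7 V ÷ 2^11 = 2.295 mV.
Scaled input = 354.6090 LSBs, so code = 355.
Code 355 maps back to 0 + 355×0.00229492 V = 0.81469727 V.
Difference: -0.000897266 V → -0.897 mV.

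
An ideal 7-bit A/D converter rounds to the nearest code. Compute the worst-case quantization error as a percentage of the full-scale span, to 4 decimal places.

Rounding → worst-case error = ½ LSB = V_FS/2^8, so 100/256 = 0.390625 % of full scale.

0.3906 %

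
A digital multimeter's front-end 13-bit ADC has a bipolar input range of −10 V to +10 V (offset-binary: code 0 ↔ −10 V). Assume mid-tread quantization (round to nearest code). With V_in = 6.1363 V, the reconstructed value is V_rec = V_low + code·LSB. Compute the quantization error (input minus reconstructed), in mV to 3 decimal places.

LSB = 20/2^13 = 2.441 mV.
(6.1363 − (−10))/0.00244141 = 6609.4285; round gives code 6609.
V_rec = (−10) + 6609·0.00244141 = 6.1352539 V.
Error = 6.1363 − 6.1352539 = 0.00104609 V = 1.046 mV.

1.046 mV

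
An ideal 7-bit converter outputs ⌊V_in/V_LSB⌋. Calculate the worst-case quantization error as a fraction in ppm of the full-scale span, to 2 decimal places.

7812.50 ppm

Truncating → worst-case error = 1 LSB = V_FS/2^7, so 1e+06/128 = 7812.5 ppm of full scale.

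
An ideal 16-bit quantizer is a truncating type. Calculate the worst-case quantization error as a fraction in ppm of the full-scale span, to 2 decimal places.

Truncating → worst-case error = 1 LSB = V_FS/2^16, so 1e+06/65536 = 15.2588 ppm of full scale.

15.26 ppm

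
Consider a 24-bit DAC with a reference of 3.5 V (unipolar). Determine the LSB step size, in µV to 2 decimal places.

Full-scale span = 3.5 V.
LSB = 3.5 / 2^24 = 3.5 / 16777216 = 2.08616e-07 V = 0.21 µV.

0.21 µV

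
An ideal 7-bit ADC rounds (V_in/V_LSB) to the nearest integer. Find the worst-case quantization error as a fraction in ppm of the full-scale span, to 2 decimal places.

Rounding → worst-case error = ½ LSB = V_FS/2^8, so 1e+06/256 = 3906.25 ppm of full scale.

3906.25 ppm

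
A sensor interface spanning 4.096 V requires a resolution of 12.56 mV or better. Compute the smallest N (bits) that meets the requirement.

9 bits

Number of steps required ≥ 4.096 V / 12.56 mV = 326.11.
Need 2^N ≥ 326.11; 2^8 = 256, 2^9 = 512.
Minimum N = 9.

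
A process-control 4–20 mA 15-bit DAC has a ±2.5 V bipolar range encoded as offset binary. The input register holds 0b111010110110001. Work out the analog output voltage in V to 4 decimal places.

LSB = 5 V / 2^15 = 152.59 µV.
Code 0b111010110110001 = 30129 decimal.
V_out = (−2.5) + 30129 × 0.000152588 V = 2.09732 V.

2.0973 V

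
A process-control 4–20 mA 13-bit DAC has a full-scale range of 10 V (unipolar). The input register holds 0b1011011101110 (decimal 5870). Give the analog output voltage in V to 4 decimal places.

7.1655 V

LSB = 10 V / 2^13 = 1.221 mV.
Code 0b1011011101110 = 5870 decimal.
V_out = 0 + 5870 × 0.0012207 V = 7.16553 V.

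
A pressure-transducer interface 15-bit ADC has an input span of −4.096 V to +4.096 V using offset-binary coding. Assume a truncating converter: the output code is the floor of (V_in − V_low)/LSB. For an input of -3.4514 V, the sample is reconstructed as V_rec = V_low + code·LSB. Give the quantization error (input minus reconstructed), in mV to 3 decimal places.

One LSB is 8.192 V / 32768 = 250.00 µV.
(-3.4514 − (−4.096))/0.00025 = 2578.4000; ⌊·⌋ gives code 2578.
Code 2578 maps back to (−4.096) + 2578×0.00025 V = -3.4515 V.
Difference: 0.0001 V → 0.100 mV.

0.100 mV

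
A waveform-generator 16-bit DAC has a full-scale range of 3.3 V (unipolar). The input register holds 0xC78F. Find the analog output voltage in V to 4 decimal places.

2.5724 V

LSB = 3.3 V / 2^16 = 50.35 µV.
Code 0xC78F = 51087 decimal.
V_out = 0 + 51087 × 5.0354e-05 V = 2.57243 V.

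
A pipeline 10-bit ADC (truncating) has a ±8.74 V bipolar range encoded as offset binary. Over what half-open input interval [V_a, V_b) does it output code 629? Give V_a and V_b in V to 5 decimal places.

[1.99723 V, 2.01430 V)

LSB = 17.48/2^10 = 17.070 mV.
V_a = V_low + 629·LSB = 1.99723 V; V_b = V_low + 630·LSB = 2.0143 V.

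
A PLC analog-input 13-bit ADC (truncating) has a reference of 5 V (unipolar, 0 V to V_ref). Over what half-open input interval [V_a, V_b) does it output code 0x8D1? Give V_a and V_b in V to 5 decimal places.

LSB = 5/2^13 = 0.610 mV.
Code 0x8D1 = 2257 decimal.
V_a = V_low + 2257·LSB = 1.37756 V; V_b = V_low + 2258·LSB = 1.37817 V.

[1.37756 V, 1.37817 V)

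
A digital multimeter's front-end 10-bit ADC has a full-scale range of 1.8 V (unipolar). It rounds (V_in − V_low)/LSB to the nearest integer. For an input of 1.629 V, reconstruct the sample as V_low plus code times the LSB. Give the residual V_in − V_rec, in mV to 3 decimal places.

Step size: 1.8 V ÷ 2^10 = 1.758 mV.
(1.629 − 0)/0.00175781 = 926.7200; round gives code 927.
Code 927 maps back to 0 + 927×0.00175781 V = 1.6294922 V.
Error = 1.629 − 1.6294922 = -0.000492188 V = -0.492 mV.

-0.492 mV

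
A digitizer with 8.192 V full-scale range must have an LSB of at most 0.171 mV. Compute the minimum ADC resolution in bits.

16 bits

Number of steps required ≥ 8.192 V / 0.171 mV = 47906.43.
Need 2^N ≥ 47906.43; 2^15 = 32768, 2^16 = 65536.
Minimum N = 16.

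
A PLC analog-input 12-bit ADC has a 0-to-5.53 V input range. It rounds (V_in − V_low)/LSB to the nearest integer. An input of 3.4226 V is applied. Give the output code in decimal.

code 2535

LSB = 5.53 V / 4096 = 1.350 mV.
(V_in − V_low)/LSB = (3.4226 − 0) / 0.0013501 = 2535.076.
round(2535.076) = 2535.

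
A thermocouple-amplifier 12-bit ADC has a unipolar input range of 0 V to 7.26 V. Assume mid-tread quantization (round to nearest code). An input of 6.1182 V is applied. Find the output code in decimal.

code 3452

LSB = 7.26 V / 4096 = 1.772 mV.
(6.1182 − 0) / 0.00177246 = 3451.811 LSBs.
Round → code 3452.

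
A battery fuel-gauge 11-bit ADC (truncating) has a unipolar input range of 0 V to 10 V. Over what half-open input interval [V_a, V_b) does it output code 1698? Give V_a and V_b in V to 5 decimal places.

[8.29102 V, 8.29590 V)

LSB = 10/2^11 = 4.883 mV.
V_a = V_low + 1698·LSB = 8.29102 V; V_b = V_low + 1699·LSB = 8.2959 V.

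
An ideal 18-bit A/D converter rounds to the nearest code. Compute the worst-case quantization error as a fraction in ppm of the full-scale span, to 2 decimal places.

Rounding → worst-case error = ½ LSB = V_FS/2^19, so 1e+06/524288 = 1.90735 ppm of full scale.

1.91 ppm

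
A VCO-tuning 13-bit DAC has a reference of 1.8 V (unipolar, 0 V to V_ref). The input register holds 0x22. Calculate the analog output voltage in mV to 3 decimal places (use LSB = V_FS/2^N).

7.471 mV

LSB = 1.8 V / 2^13 = 219.73 µV.
Code 0x22 = 34 decimal.
V_out = 0 + 34 × 0.000219727 V = 0.0074707 V.
= 7.471 mV.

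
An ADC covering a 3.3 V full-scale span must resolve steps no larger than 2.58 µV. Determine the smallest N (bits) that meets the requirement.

21 bits

Number of steps required ≥ 3.3 V / 2.58 µV = 1279069.77.
Need 2^N ≥ 1279069.77; 2^20 = 1048576, 2^21 = 2097152.
Minimum N = 21.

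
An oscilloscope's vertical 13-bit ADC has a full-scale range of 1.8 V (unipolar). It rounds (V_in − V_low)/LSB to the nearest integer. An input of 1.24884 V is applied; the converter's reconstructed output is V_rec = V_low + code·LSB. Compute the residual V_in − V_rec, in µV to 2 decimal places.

-85.78 µV

One LSB is 1.8 V / 8192 = 219.73 µV.
(V_in − V_low)/LSB = (1.24884 − 0)/0.000219727 = 5683.6096 → code 5684 (round).
Code 5684 maps back to 0 + 5684×0.000219727 V = 1.2489258 V.
V_in − V_rec = -8.57813e-05 V = -85.78 µV.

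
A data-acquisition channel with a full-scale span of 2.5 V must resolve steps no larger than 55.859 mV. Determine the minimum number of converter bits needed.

6 bits

Number of steps required ≥ 2.5 V / 55.859 mV = 44.76.
Need 2^N ≥ 44.76; 2^5 = 32, 2^6 = 64.
Minimum N = 6.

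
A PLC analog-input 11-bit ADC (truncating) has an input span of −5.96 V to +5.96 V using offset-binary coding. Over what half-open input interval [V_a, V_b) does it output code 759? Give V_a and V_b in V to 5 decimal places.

[-1.54238 V, -1.53656 V)

LSB = 11.92/2^11 = 5.820 mV.
V_a = V_low + 759·LSB = -1.54238 V; V_b = V_low + 760·LSB = -1.53656 V.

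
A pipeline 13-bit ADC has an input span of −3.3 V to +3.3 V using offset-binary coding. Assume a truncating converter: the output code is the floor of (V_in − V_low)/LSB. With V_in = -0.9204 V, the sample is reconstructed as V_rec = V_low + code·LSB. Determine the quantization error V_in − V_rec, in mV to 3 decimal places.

Step size: 6.6 V ÷ 2^13 = 0.806 mV.
Scaled input = 2953.5884 LSBs, so code = 2953.
V_rec = (−3.3) + 2953·0.000805664 = -0.92087402 V.
V_in − V_rec = 0.000474023 V = 0.474 mV.

0.474 mV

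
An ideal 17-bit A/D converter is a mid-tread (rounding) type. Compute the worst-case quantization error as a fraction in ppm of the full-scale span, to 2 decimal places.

3.81 ppm

Rounding → worst-case error = ½ LSB = V_FS/2^18, so 1e+06/262144 = 3.8147 ppm of full scale.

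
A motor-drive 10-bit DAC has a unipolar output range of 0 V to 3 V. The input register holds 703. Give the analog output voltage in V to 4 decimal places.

2.0596 V

LSB = 3 V / 2^10 = 2.930 mV.
V_out = 0 + 703 × 0.00292969 V = 2.05957 V.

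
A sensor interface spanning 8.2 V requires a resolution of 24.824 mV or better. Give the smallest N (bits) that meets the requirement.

9 bits

Number of steps required ≥ 8.2 V / 24.824 mV = 330.33.
Need 2^N ≥ 330.33; 2^8 = 256, 2^9 = 512.
Minimum N = 9.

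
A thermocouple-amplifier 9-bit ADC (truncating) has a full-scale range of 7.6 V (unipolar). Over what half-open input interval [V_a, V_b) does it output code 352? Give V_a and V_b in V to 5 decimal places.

LSB = 7.6/2^9 = 14.844 mV.
V_a = V_low + 352·LSB = 5.225 V; V_b = V_low + 353·LSB = 5.23984 V.

[5.22500 V, 5.23984 V)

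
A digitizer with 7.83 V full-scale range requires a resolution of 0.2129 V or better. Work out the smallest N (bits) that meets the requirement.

Number of steps required ≥ 7.83 V / 0.2129 V = 36.78.
Need 2^N ≥ 36.78; 2^5 = 32, 2^6 = 64.
Minimum N = 6.

6 bits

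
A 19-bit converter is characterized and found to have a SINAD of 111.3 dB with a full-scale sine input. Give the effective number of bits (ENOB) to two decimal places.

18.20 bits

ENOB = (SINAD − 1.76) / 6.02 = (111.3 − 1.76)/6.02 = 18.196.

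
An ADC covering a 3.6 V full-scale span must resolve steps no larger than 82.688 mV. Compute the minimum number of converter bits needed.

Number of steps required ≥ 3.6 V / 82.688 mV = 43.54.
Need 2^N ≥ 43.54; 2^5 = 32, 2^6 = 64.
Minimum N = 6.

6 bits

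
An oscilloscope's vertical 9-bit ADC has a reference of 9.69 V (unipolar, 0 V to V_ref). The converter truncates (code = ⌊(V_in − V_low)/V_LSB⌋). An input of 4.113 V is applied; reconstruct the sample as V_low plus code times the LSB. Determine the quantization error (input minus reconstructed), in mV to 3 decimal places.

6.105 mV

Step size: 9.69 V ÷ 2^9 = 18.926 mV.
(V_in − V_low)/LSB = (4.113 − 0)/0.0189258 = 217.3226 → code 217 (floor).
Code 217 maps back to 0 + 217×0.0189258 V = 4.1068945 V.
Difference: 0.00610547 V → 6.105 mV.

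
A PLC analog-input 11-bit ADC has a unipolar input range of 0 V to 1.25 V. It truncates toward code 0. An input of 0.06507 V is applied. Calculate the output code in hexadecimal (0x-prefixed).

LSB = 1.25 V / 2048 = 0.610 mV.
Input sits at 106.611 steps above V_low.
⌊·⌋(106.611) = 106.
In hexadecimal (0x-prefixed): 0x6A.

code 0x6A (decimal 106)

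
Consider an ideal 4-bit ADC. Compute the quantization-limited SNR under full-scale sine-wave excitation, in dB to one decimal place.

25.8 dB

SNR ≈ 6.02·N + 1.76 dB = 6.02·4 + 1.76 = 25.84 dB.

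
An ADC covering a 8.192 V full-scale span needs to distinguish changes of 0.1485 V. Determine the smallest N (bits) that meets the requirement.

6 bits

Number of steps required ≥ 8.192 V / 0.1485 V = 55.16.
Need 2^N ≥ 55.16; 2^5 = 32, 2^6 = 64.
Minimum N = 6.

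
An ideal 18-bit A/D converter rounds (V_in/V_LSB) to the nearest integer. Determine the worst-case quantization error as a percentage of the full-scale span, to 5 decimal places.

0.00019 %

Rounding → worst-case error = ½ LSB = V_FS/2^19, so 100/524288 = 0.000190735 % of full scale.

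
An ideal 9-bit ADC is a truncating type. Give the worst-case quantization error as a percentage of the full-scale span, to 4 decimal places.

Truncating → worst-case error = 1 LSB = V_FS/2^9, so 100/512 = 0.195312 % of full scale.

0.1953 %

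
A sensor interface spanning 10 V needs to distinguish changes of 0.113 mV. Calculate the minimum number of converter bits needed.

17 bits

Number of steps required ≥ 10 V / 0.113 mV = 88495.58.
Need 2^N ≥ 88495.58; 2^16 = 65536, 2^17 = 131072.
Minimum N = 17.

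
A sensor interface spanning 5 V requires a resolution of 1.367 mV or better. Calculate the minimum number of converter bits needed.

Number of steps required ≥ 5 V / 1.367 mV = 3657.64.
Need 2^N ≥ 3657.64; 2^11 = 2048, 2^12 = 4096.
Minimum N = 12.

12 bits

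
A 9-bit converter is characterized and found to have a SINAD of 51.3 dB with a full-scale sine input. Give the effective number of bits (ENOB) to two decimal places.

ENOB = (SINAD − 1.76) / 6.02 = (51.3 − 1.76)/6.02 = 8.229.

8.23 bits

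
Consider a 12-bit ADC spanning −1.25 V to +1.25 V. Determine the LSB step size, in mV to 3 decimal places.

0.610 mV

Full-scale span = 2.5 V.
LSB = 2.5 / 2^12 = 2.5 / 4096 = 0.000610352 V = 0.610 mV.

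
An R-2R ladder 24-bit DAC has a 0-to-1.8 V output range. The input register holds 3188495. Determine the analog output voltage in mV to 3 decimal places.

LSB = 1.8 V / 2^24 = 0.11 µV.
V_out = 0 + 3188495 × 1.07288e-07 V = 0.342088 V.
= 342.088 mV.

342.088 mV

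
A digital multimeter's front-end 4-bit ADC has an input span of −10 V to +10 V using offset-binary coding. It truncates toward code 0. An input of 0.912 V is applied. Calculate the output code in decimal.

code 8

Full-scale span = 20 V; LSB = 20/2^4 = 1.2500 V.
(V_in − V_low)/LSB = (0.912 − (−10)) / 1.25 = 8.730.
So the output code is 8.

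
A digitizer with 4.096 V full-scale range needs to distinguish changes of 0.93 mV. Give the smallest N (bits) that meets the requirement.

Number of steps required ≥ 4.096 V / 0.93 mV = 4404.30.
Need 2^N ≥ 4404.30; 2^12 = 4096, 2^13 = 8192.
Minimum N = 13.

13 bits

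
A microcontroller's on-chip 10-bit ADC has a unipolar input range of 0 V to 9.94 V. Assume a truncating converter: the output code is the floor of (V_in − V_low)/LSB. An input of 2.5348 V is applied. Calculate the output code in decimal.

code 261

Full-scale span = 9.94 V; LSB = 9.94/2^10 = 9.707 mV.
Input sits at 261.130 steps above V_low.
So the output code is 261.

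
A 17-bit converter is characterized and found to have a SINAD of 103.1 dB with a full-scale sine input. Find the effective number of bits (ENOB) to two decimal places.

16.83 bits

ENOB = (SINAD − 1.76) / 6.02 = (103.1 − 1.76)/6.02 = 16.834.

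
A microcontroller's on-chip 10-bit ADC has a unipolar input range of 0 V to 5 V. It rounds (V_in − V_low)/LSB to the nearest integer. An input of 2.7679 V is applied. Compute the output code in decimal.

Full-scale span = 5 V; LSB = 5/2^10 = 4.883 mV.
(2.7679 − 0) / 0.00488281 = 566.866 LSBs.
So the output code is 567.

code 567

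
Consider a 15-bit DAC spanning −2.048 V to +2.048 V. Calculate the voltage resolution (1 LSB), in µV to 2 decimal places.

Full-scale span = 4.096 V.
LSB = 4.096 / 2^15 = 4.096 / 32768 = 0.000125 V = 125.00 µV.

125.00 µV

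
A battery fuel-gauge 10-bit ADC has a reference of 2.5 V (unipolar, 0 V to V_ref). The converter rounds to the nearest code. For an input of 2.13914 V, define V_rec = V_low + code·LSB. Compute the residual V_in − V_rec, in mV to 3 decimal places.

LSB = 2.5/2^10 = 2.441 mV.
Scaled input = 876.1917 LSBs, so code = 876.
V_rec = 0 + 876·0.00244141 = 2.1386719 V.
V_in − V_rec = 0.000468125 V = 0.468 mV.

0.468 mV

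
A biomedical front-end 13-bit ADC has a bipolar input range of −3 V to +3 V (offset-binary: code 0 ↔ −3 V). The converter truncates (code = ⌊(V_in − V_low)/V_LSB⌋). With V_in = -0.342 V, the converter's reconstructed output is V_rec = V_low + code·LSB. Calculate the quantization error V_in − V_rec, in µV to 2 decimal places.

41.02 µV

LSB = 6/2^13 = 0.732 mV.
(-0.342 − (−3))/0.000732422 = 3629.0560; ⌊·⌋ gives code 3629.
Reconstructed: -0.34204102 V.
Difference: 4.10156e-05 V → 41.02 µV.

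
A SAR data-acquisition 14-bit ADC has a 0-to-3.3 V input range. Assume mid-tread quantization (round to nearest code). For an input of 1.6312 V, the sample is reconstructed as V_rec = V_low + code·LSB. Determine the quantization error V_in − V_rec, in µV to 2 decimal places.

Step size: 3.3 V ÷ 2^14 = 201.42 µV.
Scaled input = 8098.6608 LSBs, so code = 8099.
V_rec = 0 + 8099·0.000201416 = 1.6312683 V.
Difference: -6.83105e-05 V → -68.31 µV.

-68.31 µV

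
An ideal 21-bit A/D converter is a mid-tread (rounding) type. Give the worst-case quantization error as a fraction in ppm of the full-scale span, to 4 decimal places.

0.2384 ppm

Rounding → worst-case error = ½ LSB = V_FS/2^22, so 1e+06/4194304 = 0.238419 ppm of full scale.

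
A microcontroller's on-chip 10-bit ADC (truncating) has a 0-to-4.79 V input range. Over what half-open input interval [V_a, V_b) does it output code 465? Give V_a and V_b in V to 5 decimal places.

LSB = 4.79/2^10 = 4.678 mV.
V_a = V_low + 465·LSB = 2.17515 V; V_b = V_low + 466·LSB = 2.17982 V.

[2.17515 V, 2.17982 V)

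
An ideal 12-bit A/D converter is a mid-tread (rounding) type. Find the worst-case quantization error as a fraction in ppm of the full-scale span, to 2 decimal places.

Rounding → worst-case error = ½ LSB = V_FS/2^13, so 1e+06/8192 = 122.07 ppm of full scale.

122.07 ppm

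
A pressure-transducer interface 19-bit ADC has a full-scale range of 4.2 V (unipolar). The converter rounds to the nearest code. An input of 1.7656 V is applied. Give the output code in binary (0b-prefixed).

With 524288 levels over 4.2 V, one step is 8.01 µV.
(1.7656 − 0) / 8.01086e-06 = 220400.689 LSBs.
Round → code 220401.
In binary (0b-prefixed): 0b110101110011110001.

code 0b110101110011110001 (decimal 220401)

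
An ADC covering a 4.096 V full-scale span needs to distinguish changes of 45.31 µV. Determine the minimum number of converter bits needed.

17 bits

Number of steps required ≥ 4.096 V / 45.31 µV = 90399.47.
Need 2^N ≥ 90399.47; 2^16 = 65536, 2^17 = 131072.
Minimum N = 17.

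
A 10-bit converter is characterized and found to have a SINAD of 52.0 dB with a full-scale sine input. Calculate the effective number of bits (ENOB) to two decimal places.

8.35 bits

ENOB = (SINAD − 1.76) / 6.02 = (52.0 − 1.76)/6.02 = 8.346.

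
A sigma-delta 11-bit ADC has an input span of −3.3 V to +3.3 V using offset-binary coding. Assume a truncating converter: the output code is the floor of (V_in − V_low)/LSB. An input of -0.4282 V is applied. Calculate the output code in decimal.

With 2048 levels over 6.6 V, one step is 3.223 mV.
(-0.4282 − (−3.3)) / 0.00322266 = 891.128 LSBs.
⌊·⌋(891.128) = 891.

code 891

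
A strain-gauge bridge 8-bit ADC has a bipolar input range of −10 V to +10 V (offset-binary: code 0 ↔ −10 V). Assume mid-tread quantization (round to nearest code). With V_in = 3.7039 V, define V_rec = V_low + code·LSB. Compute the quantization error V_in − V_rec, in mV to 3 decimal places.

Step size: 20 V ÷ 2^8 = 78.125 mV.
(3.7039 − (−10))/0.078125 = 175.4099; round gives code 175.
Code 175 maps back to (−10) + 175×0.078125 V = 3.671875 V.
Difference: 0.032025 V → 32.025 mV.

32.025 mV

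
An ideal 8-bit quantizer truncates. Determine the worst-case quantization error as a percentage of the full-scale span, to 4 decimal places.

0.3906 %

Truncating → worst-case error = 1 LSB = V_FS/2^8, so 100/256 = 0.390625 % of full scale.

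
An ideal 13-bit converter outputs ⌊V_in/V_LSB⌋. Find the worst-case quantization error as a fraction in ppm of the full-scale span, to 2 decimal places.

122.07 ppm

Truncating → worst-case error = 1 LSB = V_FS/2^13, so 1e+06/8192 = 122.07 ppm of full scale.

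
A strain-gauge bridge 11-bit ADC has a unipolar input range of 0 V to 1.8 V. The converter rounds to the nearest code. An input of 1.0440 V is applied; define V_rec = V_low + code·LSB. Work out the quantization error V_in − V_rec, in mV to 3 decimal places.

LSB = 1.8/2^11 = 0.879 mV.
(V_in − V_low)/LSB = (1.0440 − 0)/0.000878906 = 1187.8400 → code 1188 (round).
Code 1188 maps back to 0 + 1188×0.000878906 V = 1.0441406 V.
Difference: -0.000140625 V → -0.141 mV.

-0.141 mV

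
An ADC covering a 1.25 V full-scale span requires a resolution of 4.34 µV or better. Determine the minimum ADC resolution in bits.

19 bits

Number of steps required ≥ 1.25 V / 4.34 µV = 288018.43.
Need 2^N ≥ 288018.43; 2^18 = 262144, 2^19 = 524288.
Minimum N = 19.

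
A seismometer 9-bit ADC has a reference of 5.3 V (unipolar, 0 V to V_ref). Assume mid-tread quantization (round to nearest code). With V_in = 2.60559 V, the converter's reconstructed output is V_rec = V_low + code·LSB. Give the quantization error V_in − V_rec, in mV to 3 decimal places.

-3.004 mV

One LSB is 5.3 V / 512 = 10.352 mV.
(2.60559 − 0)/0.0103516 = 251.7098; round gives code 252.
V_rec = 0 + 252·0.0103516 = 2.6085937 V.
Error = 2.60559 − 2.6085937 = -0.00300375 V = -3.004 mV.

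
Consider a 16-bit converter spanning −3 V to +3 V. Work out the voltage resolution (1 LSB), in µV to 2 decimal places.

91.55 µV

Full-scale span = 6 V.
LSB = 6 / 2^16 = 6 / 65536 = 9.15527e-05 V = 91.55 µV.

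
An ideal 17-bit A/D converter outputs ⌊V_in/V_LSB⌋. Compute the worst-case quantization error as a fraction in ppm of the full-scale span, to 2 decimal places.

Truncating → worst-case error = 1 LSB = V_FS/2^17, so 1e+06/131072 = 7.62939 ppm of full scale.

7.63 ppm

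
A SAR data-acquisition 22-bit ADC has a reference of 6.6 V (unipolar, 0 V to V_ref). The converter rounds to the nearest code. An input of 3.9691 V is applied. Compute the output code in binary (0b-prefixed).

code 0b1001100111110011111101 (decimal 2522365)

Full-scale span = 6.6 V; LSB = 6.6/2^22 = 1.57 µV.
(3.9691 − 0) / 1.57356e-06 = 2522365.456 LSBs.
round(2522365.456) = 2522365.
In binary (0b-prefixed): 0b1001100111110011111101.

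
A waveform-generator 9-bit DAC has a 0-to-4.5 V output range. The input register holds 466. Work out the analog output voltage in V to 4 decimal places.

LSB = 4.5 V / 2^9 = 8.789 mV.
V_out = 0 + 466 × 0.00878906 V = 4.0957 V.

4.0957 V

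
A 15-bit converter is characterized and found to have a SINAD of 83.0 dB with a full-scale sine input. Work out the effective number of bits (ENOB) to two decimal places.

13.50 bits

ENOB = (SINAD − 1.76) / 6.02 = (83.0 − 1.76)/6.02 = 13.495.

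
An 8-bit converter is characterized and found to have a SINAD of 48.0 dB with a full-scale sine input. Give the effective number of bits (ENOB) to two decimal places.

7.68 bits

ENOB = (SINAD − 1.76) / 6.02 = (48.0 − 1.76)/6.02 = 7.681.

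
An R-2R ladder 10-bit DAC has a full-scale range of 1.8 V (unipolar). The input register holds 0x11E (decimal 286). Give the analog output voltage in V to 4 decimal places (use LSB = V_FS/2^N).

0.5027 V

LSB = 1.8 V / 2^10 = 1.758 mV.
Code 0x11E = 286 decimal.
V_out = 0 + 286 × 0.00175781 V = 0.502734 V.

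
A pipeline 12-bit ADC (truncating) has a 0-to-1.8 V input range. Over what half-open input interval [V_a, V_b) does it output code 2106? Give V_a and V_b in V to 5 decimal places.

LSB = 1.8/2^12 = 439.45 µV.
V_a = V_low + 2106·LSB = 0.925488 V; V_b = V_low + 2107·LSB = 0.925928 V.

[0.92549 V, 0.92593 V)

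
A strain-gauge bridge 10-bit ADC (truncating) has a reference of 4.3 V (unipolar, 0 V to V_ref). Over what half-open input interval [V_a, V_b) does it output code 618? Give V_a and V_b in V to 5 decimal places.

[2.59512 V, 2.59932 V)

LSB = 4.3/2^10 = 4.199 mV.
V_a = V_low + 618·LSB = 2.59512 V; V_b = V_low + 619·LSB = 2.59932 V.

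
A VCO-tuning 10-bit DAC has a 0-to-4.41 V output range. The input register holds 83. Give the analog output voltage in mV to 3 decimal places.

LSB = 4.41 V / 2^10 = 4.307 mV.
V_out = 0 + 83 × 0.00430664 V = 0.357451 V.
= 357.451 mV.

357.451 mV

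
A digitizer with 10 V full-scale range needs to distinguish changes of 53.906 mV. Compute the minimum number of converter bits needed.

8 bits

Number of steps required ≥ 10 V / 53.906 mV = 185.51.
Need 2^N ≥ 185.51; 2^7 = 128, 2^8 = 256.
Minimum N = 8.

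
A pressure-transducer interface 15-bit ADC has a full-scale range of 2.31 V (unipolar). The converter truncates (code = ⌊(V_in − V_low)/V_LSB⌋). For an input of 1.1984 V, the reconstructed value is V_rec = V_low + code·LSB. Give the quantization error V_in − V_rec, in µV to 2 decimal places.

Step size: 2.31 V ÷ 2^15 = 70.50 µV.
(V_in − V_low)/LSB = (1.1984 − 0)/7.04956e-05 = 16999.6412 → code 16999 (floor).
V_rec = 0 + 16999·7.04956e-05 = 1.1983548 V.
V_in − V_rec = 4.52026e-05 V = 45.20 µV.

45.20 µV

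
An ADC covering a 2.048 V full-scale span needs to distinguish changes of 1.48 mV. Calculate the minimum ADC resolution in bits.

Number of steps required ≥ 2.048 V / 1.48 mV = 1383.78.
Need 2^N ≥ 1383.78; 2^10 = 1024, 2^11 = 2048.
Minimum N = 11.

11 bits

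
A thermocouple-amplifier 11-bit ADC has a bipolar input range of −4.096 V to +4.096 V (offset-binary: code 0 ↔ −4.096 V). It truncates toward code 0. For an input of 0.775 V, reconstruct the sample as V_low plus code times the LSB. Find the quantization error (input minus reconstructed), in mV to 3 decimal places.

LSB = 8.192/2^11 = 4.000 mV.
(0.775 − (−4.096))/0.004 = 1217.7500; ⌊·⌋ gives code 1217.
V_rec = (−4.096) + 1217·0.004 = 0.772 V.
Error = 0.775 − 0.772 = 0.003 V = 3.000 mV.

3.000 mV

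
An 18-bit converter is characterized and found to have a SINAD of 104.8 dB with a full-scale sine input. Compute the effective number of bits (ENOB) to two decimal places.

17.12 bits

ENOB = (SINAD − 1.76) / 6.02 = (104.8 − 1.76)/6.02 = 17.116.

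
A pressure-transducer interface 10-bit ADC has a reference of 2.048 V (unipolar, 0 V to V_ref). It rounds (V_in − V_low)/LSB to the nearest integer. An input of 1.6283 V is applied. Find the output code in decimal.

LSB = 2.048 V / 1024 = 2.000 mV.
(V_in − V_low)/LSB = (1.6283 − 0) / 0.002 = 814.150.
So the output code is 814.

code 814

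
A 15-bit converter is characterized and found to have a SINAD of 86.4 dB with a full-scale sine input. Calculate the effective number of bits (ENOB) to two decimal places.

ENOB = (SINAD − 1.76) / 6.02 = (86.4 − 1.76)/6.02 = 14.060.

14.06 bits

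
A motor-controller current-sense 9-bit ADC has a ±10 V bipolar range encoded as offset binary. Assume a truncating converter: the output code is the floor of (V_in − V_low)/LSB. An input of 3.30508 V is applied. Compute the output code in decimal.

Full-scale span = 20 V; LSB = 20/2^9 = 39.062 mV.
(3.30508 − (−10)) / 0.0390625 = 340.610 LSBs.
So the output code is 340.

code 340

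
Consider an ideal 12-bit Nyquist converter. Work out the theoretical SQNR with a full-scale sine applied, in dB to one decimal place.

SNR ≈ 6.02·N + 1.76 dB = 6.02·12 + 1.76 = 74.00 dB.

74.0 dB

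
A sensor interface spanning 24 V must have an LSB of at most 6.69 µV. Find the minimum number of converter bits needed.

22 bits

Number of steps required ≥ 24 V / 6.69 µV = 3587443.95.
Need 2^N ≥ 3587443.95; 2^21 = 2097152, 2^22 = 4194304.
Minimum N = 22.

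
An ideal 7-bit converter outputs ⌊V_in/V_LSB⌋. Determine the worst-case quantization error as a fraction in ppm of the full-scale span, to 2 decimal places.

7812.50 ppm

Truncating → worst-case error = 1 LSB = V_FS/2^7, so 1e+06/128 = 7812.5 ppm of full scale.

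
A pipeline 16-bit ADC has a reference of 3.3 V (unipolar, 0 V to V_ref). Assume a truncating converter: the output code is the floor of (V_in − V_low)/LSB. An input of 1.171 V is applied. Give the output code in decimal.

LSB = 3.3 V / 65536 = 50.35 µV.
(1.171 − 0) / 5.0354e-05 = 23255.350 LSBs.
⌊·⌋(23255.350) = 23255.

code 23255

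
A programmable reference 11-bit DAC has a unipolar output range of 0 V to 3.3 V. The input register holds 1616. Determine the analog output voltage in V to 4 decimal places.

LSB = 3.3 V / 2^11 = 1.611 mV.
V_out = 0 + 1616 × 0.00161133 V = 2.60391 V.

2.6039 V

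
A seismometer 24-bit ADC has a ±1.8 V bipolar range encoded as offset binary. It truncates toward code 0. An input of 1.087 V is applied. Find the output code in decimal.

code 13454395

Full-scale span = 3.6 V; LSB = 3.6/2^24 = 0.21 µV.
(1.087 − (−1.8)) / 2.14577e-07 = 13454395.164 LSBs.
So the output code is 13454395.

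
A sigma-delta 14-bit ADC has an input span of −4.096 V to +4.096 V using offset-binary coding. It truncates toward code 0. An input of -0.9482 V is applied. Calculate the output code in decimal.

Full-scale span = 8.192 V; LSB = 8.192/2^14 = 0.500 mV.
Input sits at 6295.600 steps above V_low.
So the output code is 6295.

code 6295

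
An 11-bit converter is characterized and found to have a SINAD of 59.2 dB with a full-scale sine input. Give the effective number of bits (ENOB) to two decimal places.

ENOB = (SINAD − 1.76) / 6.02 = (59.2 − 1.76)/6.02 = 9.542.

9.54 bits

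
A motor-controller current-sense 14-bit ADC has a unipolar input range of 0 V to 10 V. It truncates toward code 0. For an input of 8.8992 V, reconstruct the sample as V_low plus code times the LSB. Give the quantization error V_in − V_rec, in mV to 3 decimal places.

Step size: 10 V ÷ 2^14 = 0.610 mV.
(8.8992 − 0)/0.000610352 = 14580.4493; ⌊·⌋ gives code 14580.
Reconstructed: 8.8989258 V.
V_in − V_rec = 0.000274219 V = 0.274 mV.

0.274 mV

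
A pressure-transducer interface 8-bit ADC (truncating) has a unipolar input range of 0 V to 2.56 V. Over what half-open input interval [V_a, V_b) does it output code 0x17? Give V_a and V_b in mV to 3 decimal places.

[230.000 mV, 240.000 mV)

LSB = 2.56/2^8 = 10.000 mV.
Code 0x17 = 23 decimal.
V_a = V_low + 23·LSB = 0.23 V; V_b = V_low + 24·LSB = 0.24 V.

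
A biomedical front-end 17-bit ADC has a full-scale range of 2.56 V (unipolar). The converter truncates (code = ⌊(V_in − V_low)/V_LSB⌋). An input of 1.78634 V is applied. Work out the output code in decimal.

With 131072 levels over 2.56 V, one step is 19.53 µV.
(1.78634 − 0) / 1.95313e-05 = 91460.608 LSBs.
So the output code is 91460.

code 91460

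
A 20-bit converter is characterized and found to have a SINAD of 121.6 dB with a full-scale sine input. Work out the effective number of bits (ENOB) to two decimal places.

ENOB = (SINAD − 1.76) / 6.02 = (121.6 − 1.76)/6.02 = 19.907.

19.91 bits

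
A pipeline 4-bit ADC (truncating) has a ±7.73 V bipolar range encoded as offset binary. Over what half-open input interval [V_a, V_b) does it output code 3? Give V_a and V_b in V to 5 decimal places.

[-4.83125 V, -3.86500 V)

LSB = 15.46/2^4 = 0.9663 V.
V_a = V_low + 3·LSB = -4.83125 V; V_b = V_low + 4·LSB = -3.865 V.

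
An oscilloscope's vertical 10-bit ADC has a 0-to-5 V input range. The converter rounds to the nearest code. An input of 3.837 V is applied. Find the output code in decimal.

code 786

With 1024 levels over 5 V, one step is 4.883 mV.
(V_in − V_low)/LSB = (3.837 − 0) / 0.00488281 = 785.818.
round(785.818) = 786.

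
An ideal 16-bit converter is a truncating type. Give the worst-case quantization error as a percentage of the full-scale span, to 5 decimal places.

Truncating → worst-case error = 1 LSB = V_FS/2^16, so 100/65536 = 0.00152588 % of full scale.

0.00153 %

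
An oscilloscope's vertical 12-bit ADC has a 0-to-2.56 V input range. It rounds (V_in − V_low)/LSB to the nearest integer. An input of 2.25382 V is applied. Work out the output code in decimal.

LSB = 2.56 V / 4096 = 0.625 mV.
(2.25382 − 0) / 0.000625 = 3606.112 LSBs.
round(3606.112) = 3606.

code 3606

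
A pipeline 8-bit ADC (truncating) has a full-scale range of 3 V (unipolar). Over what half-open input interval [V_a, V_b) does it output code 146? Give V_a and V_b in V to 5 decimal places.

LSB = 3/2^8 = 11.719 mV.
V_a = V_low + 146·LSB = 1.71094 V; V_b = V_low + 147·LSB = 1.72266 V.

[1.71094 V, 1.72266 V)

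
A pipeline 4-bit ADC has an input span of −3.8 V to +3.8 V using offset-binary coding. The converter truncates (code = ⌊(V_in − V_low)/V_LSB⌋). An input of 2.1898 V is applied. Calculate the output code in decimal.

code 12

Full-scale span = 7.6 V; LSB = 7.6/2^4 = 475.000 mV.
Input sits at 12.610 steps above V_low.
So the output code is 12.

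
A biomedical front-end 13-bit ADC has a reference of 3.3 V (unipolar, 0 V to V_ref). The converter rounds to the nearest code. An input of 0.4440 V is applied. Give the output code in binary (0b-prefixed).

With 8192 levels over 3.3 V, one step is 402.83 µV.
(0.4440 − 0) / 0.000402832 = 1102.196 LSBs.
So the output code is 1102.
In binary (0b-prefixed): 0b10001001110.

code 0b10001001110 (decimal 1102)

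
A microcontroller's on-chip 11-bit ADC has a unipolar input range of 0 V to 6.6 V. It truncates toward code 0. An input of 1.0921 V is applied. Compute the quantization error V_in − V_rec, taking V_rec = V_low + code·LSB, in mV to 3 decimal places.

2.842 mV

LSB = 6.6/2^11 = 3.223 mV.
Scaled input = 338.8819 LSBs, so code = 338.
Reconstructed: 1.0892578 V.
Error = 1.0921 − 1.0892578 = 0.00284219 V = 2.842 mV.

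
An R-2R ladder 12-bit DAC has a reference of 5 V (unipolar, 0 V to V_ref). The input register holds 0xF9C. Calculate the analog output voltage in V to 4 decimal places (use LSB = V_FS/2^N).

LSB = 5 V / 2^12 = 1.221 mV.
Code 0xF9C = 3996 decimal.
V_out = 0 + 3996 × 0.0012207 V = 4.87793 V.

4.8779 V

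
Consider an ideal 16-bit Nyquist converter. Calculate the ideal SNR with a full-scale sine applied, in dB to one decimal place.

98.1 dB

SNR ≈ 6.02·N + 1.76 dB = 6.02·16 + 1.76 = 98.08 dB.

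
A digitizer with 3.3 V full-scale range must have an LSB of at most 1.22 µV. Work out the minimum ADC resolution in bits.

Number of steps required ≥ 3.3 V / 1.22 µV = 2704918.03.
Need 2^N ≥ 2704918.03; 2^21 = 2097152, 2^22 = 4194304.
Minimum N = 22.

22 bits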